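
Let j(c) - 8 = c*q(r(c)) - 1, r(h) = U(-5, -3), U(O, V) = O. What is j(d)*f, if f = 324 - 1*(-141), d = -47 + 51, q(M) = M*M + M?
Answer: 40455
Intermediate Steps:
r(h) = -5
q(M) = M + M² (q(M) = M² + M = M + M²)
d = 4
j(c) = 7 + 20*c (j(c) = 8 + (c*(-5*(1 - 5)) - 1) = 8 + (c*(-5*(-4)) - 1) = 8 + (c*20 - 1) = 8 + (20*c - 1) = 8 + (-1 + 20*c) = 7 + 20*c)
f = 465 (f = 324 + 141 = 465)
j(d)*f = (7 + 20*4)*465 = (7 + 80)*465 = 87*465 = 40455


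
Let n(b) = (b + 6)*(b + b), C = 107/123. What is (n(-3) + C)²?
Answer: 4439449/15129 ≈ 293.44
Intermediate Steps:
C = 107/123 (C = 107*(1/123) = 107/123 ≈ 0.86992)
n(b) = 2*b*(6 + b) (n(b) = (6 + b)*(2*b) = 2*b*(6 + b))
(n(-3) + C)² = (2*(-3)*(6 - 3) + 107/123)² = (2*(-3)*3 + 107/123)² = (-18 + 107/123)² = (-2107/123)² = 4439449/15129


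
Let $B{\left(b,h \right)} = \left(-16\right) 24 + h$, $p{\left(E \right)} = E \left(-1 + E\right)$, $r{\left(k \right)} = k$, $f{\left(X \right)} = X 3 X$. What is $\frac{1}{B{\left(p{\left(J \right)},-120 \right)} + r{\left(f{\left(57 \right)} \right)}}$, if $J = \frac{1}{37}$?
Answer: $\frac{1}{9243} \approx 0.00010819$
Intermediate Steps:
$J = \frac{1}{37} \approx 0.027027$
$f{\left(X \right)} = 3 X^{2}$ ($f{\left(X \right)} = 3 X X = 3 X^{2}$)
$B{\left(b,h \right)} = -384 + h$
$\frac{1}{B{\left(p{\left(J \right)},-120 \right)} + r{\left(f{\left(57 \right)} \right)}} = \frac{1}{\left(-384 - 120\right) + 3 \cdot 57^{2}} = \frac{1}{-504 + 3 \cdot 3249} = \frac{1}{-504 + 9747} = \frac{1}{9243}$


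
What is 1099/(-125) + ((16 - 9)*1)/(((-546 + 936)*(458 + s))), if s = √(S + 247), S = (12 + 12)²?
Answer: -8955380126/1018587375 - 7*√823/81486990 ≈ -8.7920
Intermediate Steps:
S = 576 (S = 24² = 576)
s = √823 (s = √(576 + 247) = √823 ≈ 28.688)
1099/(-125) + ((16 - 9)*1)/(((-546 + 936)*(458 + s))) = 1099/(-125) + ((16 - 9)*1)/(((-546 + 936)*(458 + √823))) = 1099*(-1/125) + (7*1)/((390*(458 + √823))) = -1099/125 + 7/(178620 + 390*√823)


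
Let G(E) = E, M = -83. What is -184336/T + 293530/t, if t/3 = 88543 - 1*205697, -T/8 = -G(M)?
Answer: 4037012207/14585673 ≈ 276.78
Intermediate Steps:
T = -664 (T = -(-8)*(-83) = -8*83 = -664)
t = -351462 (t = 3*(88543 - 1*205697) = 3*(88543 - 205697) = 3*(-117154) = -351462)
-184336/T + 293530/t = -184336/(-664) + 293530/(-351462) = -184336*(-1/664) + 293530*(-1/351462) = 23042/83 - 146765/175731 = 4037012207/14585673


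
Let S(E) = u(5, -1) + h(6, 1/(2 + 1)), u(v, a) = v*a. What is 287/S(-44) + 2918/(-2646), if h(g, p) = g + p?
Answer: 1133267/5292 ≈ 214.15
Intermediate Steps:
u(v, a) = a*v
S(E) = 4/3 (S(E) = -1*5 + (6 + 1/(2 + 1)) = -5 + (6 + 1/3) = -5 + (6 + ⅓) = -5 + 19/3 = 4/3)
287/S(-44) + 2918/(-2646) = 287/(4/3) + 2918/(-2646) = 287*(¾) + 2918*(-1/2646) = 861/4 - 1459/1323 = 1133267/5292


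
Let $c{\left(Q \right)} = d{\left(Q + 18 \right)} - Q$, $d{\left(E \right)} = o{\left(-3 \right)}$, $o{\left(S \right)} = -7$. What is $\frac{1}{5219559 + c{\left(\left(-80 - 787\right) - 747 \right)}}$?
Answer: $\frac{1}{5221166} \approx 1.9153 \cdot 10^{-7}$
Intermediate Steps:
$d{\left(E \right)} = -7$
$c{\left(Q \right)} = -7 - Q$
$\frac{1}{5219559 + c{\left(\left(-80 - 787\right) - 747 \right)}} = \frac{1}{5219559 - -1607} = \frac{1}{5219559 + \left(-7 + 1614\right)} = \frac{1}{5219559 + 1607} = \frac{1}{5221166}$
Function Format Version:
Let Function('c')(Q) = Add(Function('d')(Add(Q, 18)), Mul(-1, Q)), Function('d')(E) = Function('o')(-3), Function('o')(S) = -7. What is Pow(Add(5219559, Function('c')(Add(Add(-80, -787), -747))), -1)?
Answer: Rational(1, 5221166) ≈ 1.9153e-7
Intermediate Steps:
Function('d')(E) = -7
Function('c')(Q) = Add(-7, Mul(-1, Q))
Pow(Add(5219559, Function('c')(Add(Add(-80, -787), -747))), -1) = Pow(Add(5219559, Add(-7, Mul(-1, Add(Add(-80, -787), -747)))), -1) = Pow(Add(5219559, Add(-7, Mul(-1, Add(-867, -747)))), -1) = Pow(Add(5219559, Add(-7, Mul(-1, -1614))), -1) = Pow(Add(5219559, Add(-7, 1614)), -1) = Pow(Add(5219559, 1607), -1) = Pow(5221166, -1) = Rational(1, 5221166)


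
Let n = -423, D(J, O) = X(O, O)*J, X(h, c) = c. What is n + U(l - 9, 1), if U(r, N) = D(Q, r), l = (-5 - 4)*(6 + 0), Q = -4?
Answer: -171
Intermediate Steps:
l = -54 (l = -9*6 = -54)
D(J, O) = J*O (D(J, O) = O*J = J*O)
U(r, N) = -4*r
n + U(l - 9, 1) = -423 - 4*(-54 - 9) = -423 - 4*(-63) = -423 + 252 = -171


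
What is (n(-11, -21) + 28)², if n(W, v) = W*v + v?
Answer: 56644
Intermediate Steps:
n(W, v) = v + W*v
(n(-11, -21) + 28)² = (-21*(1 - 11) + 28)² = (-21*(-10) + 28)² = (210 + 28)² = 238² = 56644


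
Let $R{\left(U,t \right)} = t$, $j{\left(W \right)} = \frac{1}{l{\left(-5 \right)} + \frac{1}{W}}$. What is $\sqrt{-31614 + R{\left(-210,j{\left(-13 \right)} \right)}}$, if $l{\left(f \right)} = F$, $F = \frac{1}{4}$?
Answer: $\frac{i \sqrt{284474}}{3} \approx 177.79 i$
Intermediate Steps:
$F = \frac{1}{4} \approx 0.25$
$l{\left(f \right)} = \frac{1}{4}$
$j{\left(W \right)} = \frac{1}{\frac{1}{4} + \frac{1}{W}}$
$\sqrt{-31614 + R{\left(-210,j{\left(-13 \right)} \right)}} = \sqrt{-31614 + 4 \left(-13\right) \frac{1}{4 - 13}} = \sqrt{-31614 + 4 \left(-13\right) \frac{1}{-9}} = \sqrt{-31614 + 4 \left(-13\right) \left(- \frac{1}{9}\right)} = \sqrt{-31614 + \frac{52}{9}} = \sqrt{- \frac{284474}{9}} = \frac{i \sqrt{284474}}{3}$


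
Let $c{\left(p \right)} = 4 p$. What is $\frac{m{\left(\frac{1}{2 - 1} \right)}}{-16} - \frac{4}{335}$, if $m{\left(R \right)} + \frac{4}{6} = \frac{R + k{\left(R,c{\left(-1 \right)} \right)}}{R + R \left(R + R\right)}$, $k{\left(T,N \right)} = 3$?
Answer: $- \frac{431}{8040} \approx -0.053607$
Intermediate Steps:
$m{\left(R \right)} = - \frac{2}{3} + \frac{3 + R}{R + 2 R^{2}}$ ($m{\left(R \right)} = - \frac{2}{3} + \frac{R + 3}{R + R \left(R + R\right)} = - \frac{2}{3} + \frac{3 + R}{R + R 2 R} = - \frac{2}{3} + \frac{3 + R}{R + 2 R^{2}}$)
$\frac{m{\left(\frac{1}{2 - 1} \right)}}{-16} - \frac{4}{335} = \frac{\frac{1}{3} \frac{1}{\frac{1}{2 - 1}} \frac{1}{1 + \frac{2}{2 - 1}} \left(9 + \frac{1}{2 - 1} - 4 \left(\frac{1}{2 - 1}\right)^{2}\right)}{-16} - \frac{4}{335} = \frac{9 + 1^{-1} - 4 \left(1^{-1}\right)^{2}}{3 \cdot 1^{-1} \left(1 + \frac{2}{1}\right)} \left(- \frac{1}{16}\right) - \frac{4}{335} = \frac{9 + 1 - 4 \cdot 1^{2}}{3 \cdot 1 \left(1 + 2 \cdot 1\right)} \left(- \frac{1}{16}\right) - \frac{4}{335} = \frac{1}{3} \cdot 1 \frac{1}{1 + 2} \left(9 + 1 - 4\right) \left(- \frac{1}{16}\right) - \frac{4}{335} = \frac{1}{3} \cdot 1 \cdot \frac{1}{3} \left(9 + 1 - 4\right) \left(- \frac{1}{16}\right) - \frac{4}{335} = \frac{1}{3} \cdot 1 \cdot \frac{1}{3} \cdot 6 \left(- \frac{1}{16}\right) - \frac{4}{335} = \frac{2}{3} \left(- \frac{1}{16}\right) - \frac{4}{335} = - \frac{1}{24} - \frac{4}{335} = - \frac{431}{8040}$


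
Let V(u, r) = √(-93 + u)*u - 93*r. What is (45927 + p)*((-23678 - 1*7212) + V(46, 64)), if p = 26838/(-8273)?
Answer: -13997279118186/8273 + 17476652718*I*√47/8273 ≈ -1.6919e+9 + 1.4483e+7*I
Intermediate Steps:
p = -26838/8273 (p = 26838*(-1/8273) = -26838/8273 ≈ -3.2440)
V(u, r) = -93*r + u*√(-93 + u) (V(u, r) = u*√(-93 + u) - 93*r = -93*r + u*√(-93 + u))
(45927 + p)*((-23678 - 1*7212) + V(46, 64)) = (45927 - 26838/8273)*((-23678 - 1*7212) + (-93*64 + 46*√(-93 + 46))) = 379927233*((-23678 - 7212) + (-5952 + 46*√(-47)))/8273 = 379927233*(-30890 + (-5952 + 46*(I*√47)))/8273 = 379927233*(-30890 + (-5952 + 46*I*√47))/8273 = 379927233*(-36842 + 46*I*√47)/8273 = -13997279118186/8273 + 17476652718*I*√47/8273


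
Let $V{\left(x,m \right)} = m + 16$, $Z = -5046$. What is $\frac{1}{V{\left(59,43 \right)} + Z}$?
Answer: $- \frac{1}{4987} \approx -0.00020052$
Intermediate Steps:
$V{\left(x,m \right)} = 16 + m$
$\frac{1}{V{\left(59,43 \right)} + Z} = \frac{1}{\left(16 + 43\right) - 5046} = \frac{1}{59 - 5046} = \frac{1}{-4987} = - \frac{1}{4987}$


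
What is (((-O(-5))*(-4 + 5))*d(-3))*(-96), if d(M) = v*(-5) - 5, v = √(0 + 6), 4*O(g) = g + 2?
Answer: 360 + 360*√6 ≈ 1241.8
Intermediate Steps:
O(g) = ½ + g/4 (O(g) = (g + 2)/4 = (2 + g)/4 = ½ + g/4)
v = √6 ≈ 2.4495
d(M) = -5 - 5*√6 (d(M) = √6*(-5) - 5 = -5*√6 - 5 = -5 - 5*√6)
(((-O(-5))*(-4 + 5))*d(-3))*(-96) = (((-(½ + (¼)*(-5)))*(-4 + 5))*(-5 - 5*√6))*(-96) = ((-(½ - 5/4)*1)*(-5 - 5*√6))*(-96) = ((-1*(-¾)*1)*(-5 - 5*√6))*(-96) = (((¾)*1)*(-5 - 5*√6))*(-96) = (3*(-5 - 5*√6)/4)*(-96) = (-15/4 - 15*√6/4)*(-96) = 360 + 360*√6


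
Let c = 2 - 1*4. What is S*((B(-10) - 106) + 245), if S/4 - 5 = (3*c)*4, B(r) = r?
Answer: -9804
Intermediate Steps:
c = -2 (c = 2 - 4 = -2)
S = -76 (S = 20 + 4*((3*(-2))*4) = 20 + 4*(-6*4) = 20 + 4*(-24) = 20 - 96 = -76)
S*((B(-10) - 106) + 245) = -76*((-10 - 106) + 245) = -76*(-116 + 245) = -76*129 = -9804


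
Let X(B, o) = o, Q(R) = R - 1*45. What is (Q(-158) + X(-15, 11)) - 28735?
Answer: -28927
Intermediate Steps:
Q(R) = -45 + R (Q(R) = R - 45 = -45 + R)
(Q(-158) + X(-15, 11)) - 28735 = ((-45 - 158) + 11) - 28735 = (-203 + 11) - 28735 = -192 - 28735 = -28927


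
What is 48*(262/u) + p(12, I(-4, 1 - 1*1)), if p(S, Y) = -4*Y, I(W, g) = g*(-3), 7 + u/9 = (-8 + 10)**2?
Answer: -4192/9 ≈ -465.78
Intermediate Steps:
u = -27 (u = -63 + 9*(-8 + 10)**2 = -63 + 9*2**2 = -63 + 9*4 = -63 + 36 = -27)
I(W, g) = -3*g
48*(262/u) + p(12, I(-4, 1 - 1*1)) = 48*(262/(-27)) - (-12)*(1 - 1*1) = 48*(262*(-1/27)) - (-12)*(1 - 1) = 48*(-262/27) - (-12)*0 = -4192/9 - 4*0 = -4192/9 + 0 = -4192/9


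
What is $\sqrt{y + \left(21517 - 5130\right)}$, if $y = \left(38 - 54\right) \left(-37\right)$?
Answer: $\sqrt{16979} \approx 130.3$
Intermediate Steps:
$y = 592$ ($y = \left(-16\right) \left(-37\right) = 592$)
$\sqrt{y + \left(21517 - 5130\right)} = \sqrt{592 + \left(21517 - 5130\right)} = \sqrt{592 + 16387} = \sqrt{16979}$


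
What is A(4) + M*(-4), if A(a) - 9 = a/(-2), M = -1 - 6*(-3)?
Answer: -61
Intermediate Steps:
M = 17 (M = -1 - 1*(-18) = -1 + 18 = 17)
A(a) = 9 - a/2 (A(a) = 9 + a/(-2) = 9 + a*(-1/2) = 9 - a/2)
A(4) + M*(-4) = (9 - 1/2*4) + 17*(-4) = (9 - 2) - 68 = 7 - 68 = -61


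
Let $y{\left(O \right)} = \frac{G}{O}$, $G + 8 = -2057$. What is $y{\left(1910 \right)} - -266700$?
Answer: $\frac{101878987}{382} \approx 2.667 \cdot 10^{5}$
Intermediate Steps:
$G = -2065$ ($G = -8 - 2057 = -2065$)
$y{\left(O \right)} = - \frac{2065}{O}$
$y{\left(1910 \right)} - -266700 = - \frac{2065}{1910} - -266700 = \left(-2065\right) \frac{1}{1910} + 266700 = - \frac{413}{382} + 266700 = \frac{101878987}{382}$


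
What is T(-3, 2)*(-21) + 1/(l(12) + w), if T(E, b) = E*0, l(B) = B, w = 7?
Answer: 1/19 ≈ 0.052632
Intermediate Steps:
T(E, b) = 0
T(-3, 2)*(-21) + 1/(l(12) + w) = 0*(-21) + 1/(12 + 7) = 0 + 1/19 = 1/19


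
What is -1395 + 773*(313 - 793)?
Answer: -372435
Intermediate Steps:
-1395 + 773*(313 - 793) = -1395 + 773*(-480) = -1395 - 371040 = -372435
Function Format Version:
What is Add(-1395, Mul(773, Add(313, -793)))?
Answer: -372435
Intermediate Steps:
Add(-1395, Mul(773, Add(313, -793))) = Add(-1395, Mul(773, -480)) = Add(-1395, -371040) = -372435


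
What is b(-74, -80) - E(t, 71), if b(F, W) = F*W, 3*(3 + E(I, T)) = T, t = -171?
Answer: 17698/3 ≈ 5899.3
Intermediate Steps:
E(I, T) = -3 + T/3
b(-74, -80) - E(t, 71) = -74*(-80) - (-3 + (1/3)*71) = 5920 - (-3 + 71/3) = 5920 - 1*62/3 = 5920 - 62/3 = 17698/3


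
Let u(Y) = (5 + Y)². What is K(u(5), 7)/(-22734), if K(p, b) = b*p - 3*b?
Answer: -679/22734 ≈ -0.029867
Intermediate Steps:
K(p, b) = -3*b + b*p
K(u(5), 7)/(-22734) = (7*(-3 + (5 + 5)²))/(-22734) = (7*(-3 + 10²))*(-1/22734) = (7*(-3 + 100))*(-1/22734) = (7*97)*(-1/22734) = 679*(-1/22734) = -679/22734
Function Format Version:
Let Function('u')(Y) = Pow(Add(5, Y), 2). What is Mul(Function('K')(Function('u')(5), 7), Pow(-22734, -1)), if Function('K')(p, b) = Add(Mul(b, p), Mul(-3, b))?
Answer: Rational(-679, 22734) ≈ -0.029867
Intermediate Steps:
Function('K')(p, b) = Add(Mul(-3, b), Mul(b, p))
Mul(Function('K')(Function('u')(5), 7), Pow(-22734, -1)) = Mul(Mul(7, Add(-3, Pow(Add(5, 5), 2))), Pow(-22734, -1)) = Mul(Mul(7, Add(-3, Pow(10, 2))), Rational(-1, 22734)) = Mul(Mul(7, Add(-3, 100)), Rational(-1, 22734)) = Mul(Mul(7, 97), Rational(-1, 22734)) = Mul(679, Rational(-1, 22734)) = Rational(-679, 22734)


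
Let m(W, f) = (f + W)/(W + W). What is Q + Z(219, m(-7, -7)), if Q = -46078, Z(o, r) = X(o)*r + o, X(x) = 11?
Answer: -45848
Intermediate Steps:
m(W, f) = (W + f)/(2*W) (m(W, f) = (W + f)/((2*W)) = (W + f)*(1/(2*W)) = (W + f)/(2*W))
Z(o, r) = o + 11*r (Z(o, r) = 11*r + o = o + 11*r)
Q + Z(219, m(-7, -7)) = -46078 + (219 + 11*((½)*(-7 - 7)/(-7))) = -46078 + (219 + 11*((½)*(-⅐)*(-14))) = -46078 + (219 + 11*1) = -46078 + (219 + 11) = -46078 + 230 = -45848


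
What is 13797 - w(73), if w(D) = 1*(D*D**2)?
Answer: -375220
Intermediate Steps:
w(D) = D**3 (w(D) = 1*D**3 = D**3)
13797 - w(73) = 13797 - 1*73**3 = 13797 - 1*389017 = 13797 - 389017 = -375220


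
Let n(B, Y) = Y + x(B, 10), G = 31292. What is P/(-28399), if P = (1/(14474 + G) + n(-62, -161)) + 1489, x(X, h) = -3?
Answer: -60639951/1299708634 ≈ -0.046657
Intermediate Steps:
n(B, Y) = -3 + Y (n(B, Y) = Y - 3 = -3 + Y)
P = 60639951/45766 (P = (1/(14474 + 31292) + (-3 - 161)) + 1489 = (1/45766 - 164) + 1489 = -7505623/45766 + 1489 = 60639951/45766 ≈ 1325.0)
P/(-28399) = (60639951/45766)/(-28399) = (60639951/45766)*(-1/28399) = -60639951/1299708634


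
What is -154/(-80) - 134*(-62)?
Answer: 332397/40 ≈ 8309.9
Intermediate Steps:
-154/(-80) - 134*(-62) = -154*(-1/80) + 8308 = 77/40 + 8308 = 332397/40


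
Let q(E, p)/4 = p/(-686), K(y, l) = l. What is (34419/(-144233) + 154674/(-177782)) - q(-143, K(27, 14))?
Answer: -645206193238/628229764547 ≈ -1.0270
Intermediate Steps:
q(E, p) = -2*p/343 (q(E, p) = 4*(p/(-686)) = 4*(p*(-1/686)) = 4*(-p/686) = -2*p/343)
(34419/(-144233) + 154674/(-177782)) - q(-143, K(27, 14)) = (34419/(-144233) + 154674/(-177782)) - (-2)*14/343 = (34419*(-1/144233) + 154674*(-1/177782)) - 1*(-4/49) = (-34419/144233 - 77337/88891) + 4/49 = -14214086850/12821015603 + 4/49 = -645206193238/628229764547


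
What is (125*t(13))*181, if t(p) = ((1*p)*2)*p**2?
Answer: 99414250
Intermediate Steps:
t(p) = 2*p**3 (t(p) = (p*2)*p**2 = (2*p)*p**2 = 2*p**3)
(125*t(13))*181 = (125*(2*13**3))*181 = (125*(2*2197))*181 = (125*4394)*181 = 549250*181 = 99414250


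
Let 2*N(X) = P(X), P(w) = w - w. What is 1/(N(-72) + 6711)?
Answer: 1/6711 ≈ 0.00014901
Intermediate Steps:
P(w) = 0
N(X) = 0 (N(X) = (1/2)*0 = 0)
1/(N(-72) + 6711) = 1/(0 + 6711) = 1/6711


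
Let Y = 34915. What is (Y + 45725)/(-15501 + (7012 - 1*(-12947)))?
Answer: 13440/743 ≈ 18.089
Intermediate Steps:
(Y + 45725)/(-15501 + (7012 - 1*(-12947))) = (34915 + 45725)/(-15501 + (7012 - 1*(-12947))) = 80640/(-15501 + (7012 + 12947)) = 80640/(-15501 + 19959) = 80640/4458 = 80640*(1/4458) = 13440/743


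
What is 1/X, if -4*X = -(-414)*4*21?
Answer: -1/8694 ≈ -0.00011502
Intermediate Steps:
X = -8694 (X = -(-(-414)*4)*21/4 = -(-46*(-36))*21/4 = -414*21 = -¼*34776 = -8694)
1/X = 1/(-8694) = -1/8694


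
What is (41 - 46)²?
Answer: 25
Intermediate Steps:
(41 - 46)² = (-5)² = 25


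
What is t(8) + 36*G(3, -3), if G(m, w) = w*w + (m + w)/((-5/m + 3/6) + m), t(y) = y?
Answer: 332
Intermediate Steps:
G(m, w) = w² + (m + w)/(½ + m - 5/m) (G(m, w) = w² + (m + w)/((-5/m + 3*(⅙)) + m) = w² + (m + w)/((-5/m + ½) + m) = w² + (m + w)/((½ - 5/m) + m) = w² + (m + w)/(½ + m - 5/m))
t(8) + 36*G(3, -3) = 8 + 36*((-10*(-3)² + 2*3² + 3*(-3)² + 2*3*(-3) + 2*3²*(-3)²)/(-10 + 3 + 2*3²)) = 8 + 36*((-10*9 + 2*9 + 3*9 - 18 + 2*9*9)/(-10 + 3 + 2*9)) = 8 + 36*((-90 + 18 + 27 - 18 + 162)/(-10 + 3 + 18)) = 8 + 36*(99/11) = 8 + 36*((1/11)*99) = 8 + 36*9 = 8 + 324 = 332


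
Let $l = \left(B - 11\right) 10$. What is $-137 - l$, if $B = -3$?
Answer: $3$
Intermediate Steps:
$l = -140$ ($l = \left(-3 - 11\right) 10 = \left(-14\right) 10 = -140$)
$-137 - l = -137 - -140 = -137 + 140 = 3$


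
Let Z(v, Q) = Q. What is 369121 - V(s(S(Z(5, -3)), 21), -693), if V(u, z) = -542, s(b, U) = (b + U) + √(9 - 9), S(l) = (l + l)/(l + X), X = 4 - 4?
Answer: 369663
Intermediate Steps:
X = 0
S(l) = 2 (S(l) = (l + l)/(l + 0) = (2*l)/l = 2)
s(b, U) = U + b (s(b, U) = (U + b) + √0 = (U + b) + 0 = U + b)
369121 - V(s(S(Z(5, -3)), 21), -693) = 369121 - 1*(-542) = 369121 + 542 = 369663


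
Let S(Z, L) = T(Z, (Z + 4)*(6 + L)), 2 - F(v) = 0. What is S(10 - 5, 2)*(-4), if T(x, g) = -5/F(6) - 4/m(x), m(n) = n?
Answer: 66/5 ≈ 13.200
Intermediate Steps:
F(v) = 2 (F(v) = 2 - 1*0 = 2 + 0 = 2)
T(x, g) = -5/2 - 4/x
S(Z, L) = -5/2 - 4/Z
S(10 - 5, 2)*(-4) = (-5/2 - 4/(10 - 5))*(-4) = (-5/2 - 4/5)*(-4) = (-5/2 - 4*⅕)*(-4) = (-5/2 - ⅘)*(-4) = -33/10*(-4) = 66/5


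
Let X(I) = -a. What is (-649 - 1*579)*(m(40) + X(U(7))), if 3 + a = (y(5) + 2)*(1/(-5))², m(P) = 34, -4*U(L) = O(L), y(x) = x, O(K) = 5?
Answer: -1127304/25 ≈ -45092.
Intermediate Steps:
U(L) = -5/4 (U(L) = -¼*5 = -5/4)
a = -68/25 (a = -3 + (5 + 2)*(1/(-5))² = -3 + 7*(-⅕)² = -3 + 7*(1/25) = -3 + 7/25 = -68/25 ≈ -2.7200)
X(I) = 68/25 (X(I) = -1*(-68/25) = 68/25)
(-649 - 1*579)*(m(40) + X(U(7))) = (-649 - 1*579)*(34 + 68/25) = (-649 - 579)*(918/25) = -1228*918/25 = -1127304/25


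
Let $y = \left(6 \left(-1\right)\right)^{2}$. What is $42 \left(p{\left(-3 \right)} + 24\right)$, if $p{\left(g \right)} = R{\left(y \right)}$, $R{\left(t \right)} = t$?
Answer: $2520$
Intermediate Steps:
$y = 36$ ($y = \left(-6\right)^{2} = 36$)
$p{\left(g \right)} = 36$
$42 \left(p{\left(-3 \right)} + 24\right) = 42 \left(36 + 24\right) = 42 \cdot 60 = 2520$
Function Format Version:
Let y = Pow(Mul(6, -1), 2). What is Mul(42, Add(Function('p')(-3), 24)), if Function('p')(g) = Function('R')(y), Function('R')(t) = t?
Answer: 2520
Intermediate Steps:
y = 36 (y = Pow(-6, 2) = 36)
Function('p')(g) = 36
Mul(42, Add(Function('p')(-3), 24)) = Mul(42, Add(36, 24)) = Mul(42, 60) = 2520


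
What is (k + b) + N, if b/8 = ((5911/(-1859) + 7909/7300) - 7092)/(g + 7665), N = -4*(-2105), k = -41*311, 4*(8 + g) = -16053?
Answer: -214930494134327/49448238125 ≈ -4346.6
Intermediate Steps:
g = -16085/4 (g = -8 + (¼)*(-16053) = -8 - 16053/4 = -16085/4 ≈ -4021.3)
k = -12751
N = 8420
b = -770174814952/49448238125 (b = 8*(((5911/(-1859) + 7909/7300) - 7092)/(-16085/4 + 7665)) = 8*(((5911*(-1/1859) + 7909*(1/7300)) - 7092)/(14575/4)) = 8*(((-5911/1859 + 7909/7300) - 7092)*(4/14575)) = 8*((-28447469/13570700 - 7092)*(4/14575)) = 8*(-96271851869/13570700*4/14575) = 8*(-96271851869/49448238125) = -770174814952/49448238125 ≈ -15.575)
(k + b) + N = (-12751 - 770174814952/49448238125) + 8420 = -631284659146827/49448238125 + 8420 = -214930494134327/49448238125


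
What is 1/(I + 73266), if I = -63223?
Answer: 1/10043 ≈ 9.9572e-5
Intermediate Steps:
1/(I + 73266) = 1/(-63223 + 73266) = 1/10043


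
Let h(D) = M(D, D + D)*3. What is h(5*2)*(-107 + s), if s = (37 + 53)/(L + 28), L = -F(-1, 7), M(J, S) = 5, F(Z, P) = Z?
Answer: -45195/29 ≈ -1558.4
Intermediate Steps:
L = 1 (L = -1*(-1) = 1)
h(D) = 15 (h(D) = 5*3 = 15)
s = 90/29 (s = (37 + 53)/(1 + 28) = 90/29 ≈ 3.1034)
h(5*2)*(-107 + s) = 15*(-107 + 90/29) = 15*(-3013/29) = -45195/29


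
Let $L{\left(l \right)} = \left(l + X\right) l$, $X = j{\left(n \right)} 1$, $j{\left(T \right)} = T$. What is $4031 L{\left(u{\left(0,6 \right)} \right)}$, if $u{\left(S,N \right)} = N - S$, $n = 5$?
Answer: $266046$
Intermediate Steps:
$X = 5$ ($X = 5 \cdot 1 = 5$)
$L{\left(l \right)} = l \left(5 + l\right)$ ($L{\left(l \right)} = \left(l + 5\right) l = \left(5 + l\right) l = l \left(5 + l\right)$)
$4031 L{\left(u{\left(0,6 \right)} \right)} = 4031 \left(6 - 0\right) \left(5 + \left(6 - 0\right)\right) = 4031 \left(6 + 0\right) \left(5 + \left(6 + 0\right)\right) = 4031 \cdot 6 \left(5 + 6\right) = 4031 \cdot 6 \cdot 11 = 4031 \cdot 66 = 266046$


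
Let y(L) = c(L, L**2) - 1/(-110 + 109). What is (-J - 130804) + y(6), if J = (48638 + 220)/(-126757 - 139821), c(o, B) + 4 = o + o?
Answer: -17433510326/133289 ≈ -1.3079e+5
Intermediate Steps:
c(o, B) = -4 + 2*o (c(o, B) = -4 + (o + o) = -4 + 2*o)
J = -24429/133289 (J = 48858/(-266578) = 48858*(-1/266578) = -24429/133289 ≈ -0.18328)
y(L) = -3 + 2*L (y(L) = (-4 + 2*L) - 1/(-110 + 109) = (-4 + 2*L) - 1/(-1) = (-4 + 2*L) - 1*(-1) = (-4 + 2*L) + 1 = -3 + 2*L)
(-J - 130804) + y(6) = (-1*(-24429/133289) - 130804) + (-3 + 2*6) = (24429/133289 - 130804) + (-3 + 12) = -17434709927/133289 + 9 = -17433510326/133289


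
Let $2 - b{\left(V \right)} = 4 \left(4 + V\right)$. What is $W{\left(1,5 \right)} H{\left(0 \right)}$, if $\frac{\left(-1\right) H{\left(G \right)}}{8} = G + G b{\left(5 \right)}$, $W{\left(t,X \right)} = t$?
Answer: $0$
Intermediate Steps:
$b{\left(V \right)} = -14 - 4 V$ ($b{\left(V \right)} = 2 - 4 \left(4 + V\right) = 2 - \left(16 + 4 V\right) = -14 - 4 V$)
$H{\left(G \right)} = 264 G$ ($H{\left(G \right)} = - 8 \left(G + G \left(-14 - 20\right)\right) = - 8 \left(G + G \left(-34\right)\right) = - 8 \left(G - 34 G\right) = - 8 \left(- 33 G\right) = 264 G$)
$W{\left(1,5 \right)} H{\left(0 \right)} = 1 \cdot 264 \cdot 0 = 1 \cdot 0 = 0$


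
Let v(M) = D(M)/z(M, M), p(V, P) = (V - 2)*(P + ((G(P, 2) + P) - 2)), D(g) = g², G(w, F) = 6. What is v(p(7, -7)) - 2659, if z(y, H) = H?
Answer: -2709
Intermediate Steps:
p(V, P) = (-2 + V)*(4 + 2*P) (p(V, P) = (V - 2)*(P + ((6 + P) - 2)) = (-2 + V)*(P + (4 + P)) = (-2 + V)*(4 + 2*P))
v(M) = M (v(M) = M²/M = M)
v(p(7, -7)) - 2659 = (-8 - 4*(-7) + 4*7 + 2*(-7)*7) - 2659 = (-8 + 28 + 28 - 98) - 2659 = -50 - 2659 = -2709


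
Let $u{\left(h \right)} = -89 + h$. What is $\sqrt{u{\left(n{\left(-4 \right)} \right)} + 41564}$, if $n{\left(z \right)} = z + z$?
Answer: $\sqrt{41467} \approx 203.63$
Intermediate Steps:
$n{\left(z \right)} = 2 z$
$\sqrt{u{\left(n{\left(-4 \right)} \right)} + 41564} = \sqrt{\left(-89 + 2 \left(-4\right)\right) + 41564} = \sqrt{\left(-89 - 8\right) + 41564} = \sqrt{-97 + 41564} = \sqrt{41467}$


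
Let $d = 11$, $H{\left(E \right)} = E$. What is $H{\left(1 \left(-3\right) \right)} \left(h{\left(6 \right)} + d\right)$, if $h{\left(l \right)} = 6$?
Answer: $-51$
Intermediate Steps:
$H{\left(1 \left(-3\right) \right)} \left(h{\left(6 \right)} + d\right) = 1 \left(-3\right) \left(6 + 11\right) = \left(-3\right) 17 = -51$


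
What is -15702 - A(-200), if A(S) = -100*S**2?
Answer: 3984298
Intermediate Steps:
-15702 - A(-200) = -15702 - (-100)*(-200)**2 = -15702 - (-100)*40000 = -15702 - 1*(-4000000) = -15702 + 4000000 = 3984298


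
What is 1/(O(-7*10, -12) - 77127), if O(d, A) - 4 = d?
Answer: -1/77193 ≈ -1.2955e-5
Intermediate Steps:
O(d, A) = 4 + d
1/(O(-7*10, -12) - 77127) = 1/((4 - 7*10) - 77127) = 1/((4 - 70) - 77127) = 1/(-66 - 77127) = 1/(-77193) = -1/77193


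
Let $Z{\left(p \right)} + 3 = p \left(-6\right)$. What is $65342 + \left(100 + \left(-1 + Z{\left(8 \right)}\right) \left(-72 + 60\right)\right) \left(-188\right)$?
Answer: $-70770$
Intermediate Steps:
$Z{\left(p \right)} = -3 - 6 p$ ($Z{\left(p \right)} = -3 + p \left(-6\right) = -3 - 6 p$)
$65342 + \left(100 + \left(-1 + Z{\left(8 \right)}\right) \left(-72 + 60\right)\right) \left(-188\right) = 65342 + \left(100 + \left(-1 - 51\right) \left(-72 + 60\right)\right) \left(-188\right) = 65342 + \left(100 + \left(-1 - 51\right) \left(-12\right)\right) \left(-188\right) = 65342 + \left(100 - -624\right) \left(-188\right) = 65342 + \left(100 + 624\right) \left(-188\right) = 65342 + 724 \left(-188\right) = 65342 - 136112 = -70770$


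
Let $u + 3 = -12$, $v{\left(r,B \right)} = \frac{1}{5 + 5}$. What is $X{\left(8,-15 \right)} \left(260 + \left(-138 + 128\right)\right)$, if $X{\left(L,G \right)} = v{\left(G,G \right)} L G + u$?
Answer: $-6750$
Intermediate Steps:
$v{\left(r,B \right)} = \frac{1}{10}$
$u = -15$ ($u = -3 - 12 = -15$)
$X{\left(L,G \right)} = -15 + \frac{G L}{10}$ ($X{\left(L,G \right)} = \frac{L}{10} G - 15 = \frac{G L}{10} - 15 = -15 + \frac{G L}{10}$)
$X{\left(8,-15 \right)} \left(260 + \left(-138 + 128\right)\right) = \left(-15 + \frac{1}{10} \left(-15\right) 8\right) \left(260 + \left(-138 + 128\right)\right) = \left(-15 - 12\right) \left(260 - 10\right) = \left(-27\right) 250 = -6750$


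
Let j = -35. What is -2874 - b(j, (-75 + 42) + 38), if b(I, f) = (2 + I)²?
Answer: -3963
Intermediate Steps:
-2874 - b(j, (-75 + 42) + 38) = -2874 - (2 - 35)² = -2874 - 1*(-33)² = -2874 - 1*1089 = -2874 - 1089 = -3963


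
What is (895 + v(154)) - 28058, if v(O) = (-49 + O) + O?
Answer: -26904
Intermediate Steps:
v(O) = -49 + 2*O
(895 + v(154)) - 28058 = (895 + (-49 + 2*154)) - 28058 = (895 + (-49 + 308)) - 28058 = (895 + 259) - 28058 = 1154 - 28058 = -26904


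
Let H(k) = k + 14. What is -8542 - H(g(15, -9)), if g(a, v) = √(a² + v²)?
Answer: -8556 - 3*√34 ≈ -8573.5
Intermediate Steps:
H(k) = 14 + k
-8542 - H(g(15, -9)) = -8542 - (14 + √(15² + (-9)²)) = -8542 - (14 + √(225 + 81)) = -8542 - (14 + √306) = -8542 - (14 + 3*√34) = -8542 + (-14 - 3*√34) = -8556 - 3*√34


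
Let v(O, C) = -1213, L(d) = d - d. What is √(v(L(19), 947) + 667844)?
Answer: √666631 ≈ 816.47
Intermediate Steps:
L(d) = 0
√(v(L(19), 947) + 667844) = √(-1213 + 667844) = √666631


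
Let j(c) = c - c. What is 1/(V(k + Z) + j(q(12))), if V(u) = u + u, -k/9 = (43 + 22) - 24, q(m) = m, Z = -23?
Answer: -1/784 ≈ -0.0012755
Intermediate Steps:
k = -369 (k = -9*((43 + 22) - 24) = -9*(65 - 24) = -9*41 = -369)
j(c) = 0
V(u) = 2*u
1/(V(k + Z) + j(q(12))) = 1/(2*(-369 - 23) + 0) = 1/(2*(-392) + 0) = 1/(-784 + 0) = 1/(-784) = -1/784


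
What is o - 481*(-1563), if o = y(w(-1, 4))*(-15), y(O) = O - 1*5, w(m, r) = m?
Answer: 751893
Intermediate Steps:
y(O) = -5 + O (y(O) = O - 5 = -5 + O)
o = 90 (o = (-5 - 1)*(-15) = -6*(-15) = 90)
o - 481*(-1563) = 90 - 481*(-1563) = 90 + 751803 = 751893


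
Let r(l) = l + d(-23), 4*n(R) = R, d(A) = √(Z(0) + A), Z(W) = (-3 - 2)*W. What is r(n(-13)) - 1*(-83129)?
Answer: 332503/4 + I*√23 ≈ 83126.0 + 4.7958*I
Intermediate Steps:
Z(W) = -5*W
d(A) = √A (d(A) = √(-5*0 + A) = √(0 + A) = √A)
n(R) = R/4
r(l) = l + I*√23 (r(l) = l + √(-23) = l + I*√23)
r(n(-13)) - 1*(-83129) = ((¼)*(-13) + I*√23) - 1*(-83129) = (-13/4 + I*√23) + 83129 = 332503/4 + I*√23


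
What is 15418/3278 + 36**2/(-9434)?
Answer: 35301281/7731163 ≈ 4.5661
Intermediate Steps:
15418/3278 + 36**2/(-9434) = 15418*(1/3278) + 1296*(-1/9434) = 7709/1639 - 648/4717 = 35301281/7731163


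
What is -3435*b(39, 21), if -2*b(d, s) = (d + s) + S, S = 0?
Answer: 103050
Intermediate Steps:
b(d, s) = -d/2 - s/2 (b(d, s) = -((d + s) + 0)/2 = -(d + s)/2 = -d/2 - s/2)
-3435*b(39, 21) = -3435*(-½*39 - ½*21) = -3435*(-39/2 - 21/2) = -3435*(-30) = 103050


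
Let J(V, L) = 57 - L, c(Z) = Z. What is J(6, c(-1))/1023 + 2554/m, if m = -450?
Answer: -431107/76725 ≈ -5.6189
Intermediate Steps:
J(6, c(-1))/1023 + 2554/m = (57 - 1*(-1))/1023 + 2554/(-450) = (57 + 1)*(1/1023) + 2554*(-1/450) = 58*(1/1023) - 1277/225 = 58/1023 - 1277/225 = -431107/76725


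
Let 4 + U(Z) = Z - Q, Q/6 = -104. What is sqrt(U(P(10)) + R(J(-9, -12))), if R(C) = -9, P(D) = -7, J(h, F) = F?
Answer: 2*sqrt(151) ≈ 24.576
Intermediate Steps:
Q = -624 (Q = 6*(-104) = -624)
U(Z) = 620 + Z (U(Z) = -4 + (Z - 1*(-624)) = -4 + (Z + 624) = -4 + (624 + Z) = 620 + Z)
sqrt(U(P(10)) + R(J(-9, -12))) = sqrt((620 - 7) - 9) = sqrt(613 - 9) = sqrt(604) = 2*sqrt(151)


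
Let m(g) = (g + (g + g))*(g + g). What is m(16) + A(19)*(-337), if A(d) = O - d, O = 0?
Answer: 7939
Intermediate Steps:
m(g) = 6*g² (m(g) = (g + 2*g)*(2*g) = (3*g)*(2*g) = 6*g²)
A(d) = -d (A(d) = 0 - d = -d)
m(16) + A(19)*(-337) = 6*16² - 1*19*(-337) = 6*256 - 19*(-337) = 1536 + 6403 = 7939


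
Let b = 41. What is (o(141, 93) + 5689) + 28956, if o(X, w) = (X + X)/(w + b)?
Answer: 2321356/67 ≈ 34647.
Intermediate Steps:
o(X, w) = 2*X/(41 + w) (o(X, w) = (X + X)/(w + 41) = (2*X)/(41 + w) = 2*X/(41 + w))
(o(141, 93) + 5689) + 28956 = (2*141/(41 + 93) + 5689) + 28956 = (2*141/134 + 5689) + 28956 = (2*141*(1/134) + 5689) + 28956 = (141/67 + 5689) + 28956 = 381304/67 + 28956 = 2321356/67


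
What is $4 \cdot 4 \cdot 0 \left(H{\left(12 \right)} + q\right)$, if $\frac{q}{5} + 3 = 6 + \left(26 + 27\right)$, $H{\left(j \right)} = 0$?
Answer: $0$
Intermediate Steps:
$q = 280$ ($q = -15 + 5 \left(6 + \left(26 + 27\right)\right) = -15 + 5 \left(6 + 53\right) = -15 + 5 \cdot 59 = -15 + 295 = 280$)
$4 \cdot 4 \cdot 0 \left(H{\left(12 \right)} + q\right) = 4 \cdot 4 \cdot 0 \left(0 + 280\right) = 16 \cdot 0 \cdot 280 = 0 \cdot 280 = 0$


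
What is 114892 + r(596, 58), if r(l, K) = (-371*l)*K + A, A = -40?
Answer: -12709876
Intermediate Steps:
r(l, K) = -40 - 371*K*l (r(l, K) = (-371*l)*K - 40 = -371*K*l - 40 = -40 - 371*K*l)
114892 + r(596, 58) = 114892 + (-40 - 371*58*596) = 114892 + (-40 - 12824728) = 114892 - 12824768 = -12709876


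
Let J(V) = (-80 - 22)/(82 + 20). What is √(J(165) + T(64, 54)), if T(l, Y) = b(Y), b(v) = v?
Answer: √53 ≈ 7.2801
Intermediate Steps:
J(V) = -1 (J(V) = -102/102 = -102*1/102 = -1)
T(l, Y) = Y
√(J(165) + T(64, 54)) = √(-1 + 54) = √53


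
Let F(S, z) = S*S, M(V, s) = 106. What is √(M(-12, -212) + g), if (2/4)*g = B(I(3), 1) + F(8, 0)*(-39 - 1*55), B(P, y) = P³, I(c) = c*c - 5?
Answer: I*√11798 ≈ 108.62*I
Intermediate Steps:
I(c) = -5 + c² (I(c) = c² - 5 = -5 + c²)
F(S, z) = S²
g = -11904 (g = 2*((-5 + 3²)³ + 8²*(-39 - 1*55)) = 2*((-5 + 9)³ + 64*(-39 - 55)) = 2*(4³ + 64*(-94)) = 2*(64 - 6016) = 2*(-5952) = -11904)
√(M(-12, -212) + g) = √(106 - 11904) = √(-11798) = I*√11798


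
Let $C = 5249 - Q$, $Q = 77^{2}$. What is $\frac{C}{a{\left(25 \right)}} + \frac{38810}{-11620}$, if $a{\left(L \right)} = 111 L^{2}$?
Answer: $- \frac{54006907}{16122750} \approx -3.3497$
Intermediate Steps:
$Q = 5929$
$C = -680$ ($C = 5249 - 5929 = -680$)
$\frac{C}{a{\left(25 \right)}} + \frac{38810}{-11620} = - \frac{680}{111 \cdot 25^{2}} + \frac{38810}{-11620} = - \frac{680}{111 \cdot 625} + 38810 \left(- \frac{1}{11620}\right) = - \frac{680}{69375} - \frac{3881}{1162} = \left(-680\right) \frac{1}{69375} - \frac{3881}{1162} = - \frac{136}{13875} - \frac{3881}{1162} = - \frac{54006907}{16122750}$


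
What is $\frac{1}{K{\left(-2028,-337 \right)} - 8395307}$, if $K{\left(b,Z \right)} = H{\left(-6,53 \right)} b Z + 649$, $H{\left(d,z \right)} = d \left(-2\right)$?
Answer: $- \frac{1}{193426} \approx -5.1699 \cdot 10^{-6}$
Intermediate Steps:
$H{\left(d,z \right)} = - 2 d$
$K{\left(b,Z \right)} = 649 + 12 Z b$ ($K{\left(b,Z \right)} = \left(-2\right) \left(-6\right) b Z + 649 = 12 b Z + 649 = 12 Z b + 649 = 649 + 12 Z b$)
$\frac{1}{K{\left(-2028,-337 \right)} - 8395307} = \frac{1}{\left(649 + 12 \left(-337\right) \left(-2028\right)\right) - 8395307} = \frac{1}{\left(649 + 8201232\right) - 8395307} = \frac{1}{8201881 - 8395307} = \frac{1}{-193426} = - \frac{1}{193426}$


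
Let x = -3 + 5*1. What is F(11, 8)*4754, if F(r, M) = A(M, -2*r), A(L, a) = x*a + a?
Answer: -313764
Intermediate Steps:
x = 2 (x = -3 + 5 = 2)
A(L, a) = 3*a (A(L, a) = 2*a + a = 3*a)
F(r, M) = -6*r (F(r, M) = 3*(-2*r) = -6*r)
F(11, 8)*4754 = -6*11*4754 = -66*4754 = -313764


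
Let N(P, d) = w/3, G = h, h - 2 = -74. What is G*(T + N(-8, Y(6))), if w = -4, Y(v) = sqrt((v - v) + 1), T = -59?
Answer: 4344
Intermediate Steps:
h = -72 (h = 2 - 74 = -72)
Y(v) = 1 (Y(v) = sqrt(0 + 1) = sqrt(1) = 1)
G = -72
N(P, d) = -4/3
G*(T + N(-8, Y(6))) = -72*(-59 - 4/3) = -72*(-181/3) = 4344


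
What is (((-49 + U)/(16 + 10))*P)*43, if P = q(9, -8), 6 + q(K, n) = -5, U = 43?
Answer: 1419/13 ≈ 109.15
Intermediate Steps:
q(K, n) = -11 (q(K, n) = -6 - 5 = -11)
P = -11
(((-49 + U)/(16 + 10))*P)*43 = (((-49 + 43)/(16 + 10))*(-11))*43 = (-6/26*(-11))*43 = (-6*1/26*(-11))*43 = -3/13*(-11)*43 = (33/13)*43 = 1419/13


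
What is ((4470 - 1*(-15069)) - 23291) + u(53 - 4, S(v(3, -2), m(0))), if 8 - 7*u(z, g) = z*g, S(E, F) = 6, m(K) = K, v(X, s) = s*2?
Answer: -26550/7 ≈ -3792.9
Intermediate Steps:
v(X, s) = 2*s
u(z, g) = 8/7 - g*z/7 (u(z, g) = 8/7 - z*g/7 = 8/7 - g*z/7)
((4470 - 1*(-15069)) - 23291) + u(53 - 4, S(v(3, -2), m(0))) = ((4470 - 1*(-15069)) - 23291) + (8/7 - 1/7*6*(53 - 4)) = ((4470 + 15069) - 23291) + (8/7 - 1/7*6*49) = (19539 - 23291) + (8/7 - 42) = -3752 - 286/7 = -26550/7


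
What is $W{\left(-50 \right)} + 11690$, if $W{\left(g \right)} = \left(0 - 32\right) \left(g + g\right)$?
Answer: $14890$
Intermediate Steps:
$W{\left(g \right)} = - 64 g$ ($W{\left(g \right)} = \left(0 + \left(-35 + 3\right)\right) 2 g = \left(0 - 32\right) 2 g = - 32 \cdot 2 g = - 64 g$)
$W{\left(-50 \right)} + 11690 = \left(-64\right) \left(-50\right) + 11690 = 3200 + 11690 = 14890$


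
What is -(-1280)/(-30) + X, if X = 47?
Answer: 13/3 ≈ 4.3333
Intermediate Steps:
-(-1280)/(-30) + X = -(-1280)/(-30) + 47 = -(-1280)*(-1)/30 + 47 = -40*16/15 + 47 = -128/3 + 47 = 13/3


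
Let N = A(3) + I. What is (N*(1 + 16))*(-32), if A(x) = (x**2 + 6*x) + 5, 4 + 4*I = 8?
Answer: -17952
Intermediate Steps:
I = 1 (I = -1 + (1/4)*8 = -1 + 2 = 1)
A(x) = 5 + x**2 + 6*x
N = 33 (N = (5 + 3**2 + 6*3) + 1 = (5 + 9 + 18) + 1 = 32 + 1 = 33)
(N*(1 + 16))*(-32) = (33*(1 + 16))*(-32) = (33*17)*(-32) = 561*(-32) = -17952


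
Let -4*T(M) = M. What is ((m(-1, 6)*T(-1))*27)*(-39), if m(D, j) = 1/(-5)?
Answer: 1053/20 ≈ 52.650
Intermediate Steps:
T(M) = -M/4
m(D, j) = -⅕
((m(-1, 6)*T(-1))*27)*(-39) = (-(-1)*(-1)/20*27)*(-39) = (-⅕*¼*27)*(-39) = -1/20*27*(-39) = -27/20*(-39) = 1053/20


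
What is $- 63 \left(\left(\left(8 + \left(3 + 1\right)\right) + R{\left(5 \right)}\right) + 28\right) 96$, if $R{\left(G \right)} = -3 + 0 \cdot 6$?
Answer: $-223776$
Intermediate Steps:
$R{\left(G \right)} = -3$ ($R{\left(G \right)} = -3 + 0 = -3$)
$- 63 \left(\left(\left(8 + \left(3 + 1\right)\right) + R{\left(5 \right)}\right) + 28\right) 96 = - 63 \left(\left(\left(8 + \left(3 + 1\right)\right) - 3\right) + 28\right) 96 = - 63 \left(\left(\left(8 + 4\right) - 3\right) + 28\right) 96 = - 63 \left(\left(12 - 3\right) + 28\right) 96 = - 63 \left(9 + 28\right) 96 = \left(-63\right) 37 \cdot 96 = \left(-2331\right) 96 = -223776$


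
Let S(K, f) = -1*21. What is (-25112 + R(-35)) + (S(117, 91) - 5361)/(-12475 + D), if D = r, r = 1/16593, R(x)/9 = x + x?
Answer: -204940185407/7961449 ≈ -25742.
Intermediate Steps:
R(x) = 18*x (R(x) = 9*(x + x) = 9*(2*x) = 18*x)
S(K, f) = -21
r = 1/16593 ≈ 6.0266e-5
D = 1/16593 ≈ 6.0266e-5
(-25112 + R(-35)) + (S(117, 91) - 5361)/(-12475 + D) = (-25112 + 18*(-35)) + (-21 - 5361)/(-12475 + 1/16593) = (-25112 - 630) - 5382/(-206997674/16593) = -25742 - 5382*(-16593/206997674) = -25742 + 3434751/7961449 = -204940185407/7961449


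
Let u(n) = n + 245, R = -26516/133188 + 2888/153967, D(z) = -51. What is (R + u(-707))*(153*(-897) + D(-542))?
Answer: 9857697880613180/155352703 ≈ 6.3454e+7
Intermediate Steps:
R = -84044137/466058109 (R = -26516*1/133188 + 2888*(1/153967) = -6629/33297 + 2888/153967 = -84044137/466058109 ≈ -0.18033)
u(n) = 245 + n
(R + u(-707))*(153*(-897) + D(-542)) = (-84044137/466058109 + (245 - 707))*(153*(-897) - 51) = (-84044137/466058109 - 462)*(-137241 - 51) = -215402890495/466058109*(-137292) = 9857697880613180/155352703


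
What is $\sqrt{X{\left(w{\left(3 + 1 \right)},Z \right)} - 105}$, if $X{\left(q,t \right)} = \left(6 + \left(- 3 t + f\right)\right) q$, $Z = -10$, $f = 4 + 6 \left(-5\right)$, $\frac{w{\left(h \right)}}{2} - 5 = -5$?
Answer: $i \sqrt{105} \approx 10.247 i$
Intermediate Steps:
$w{\left(h \right)} = 0$ ($w{\left(h \right)} = 10 + 2 \left(-5\right) = 10 - 10 = 0$)
$f = -26$ ($f = 4 - 30 = -26$)
$X{\left(q,t \right)} = q \left(-20 - 3 t\right)$ ($X{\left(q,t \right)} = \left(6 - \left(26 + 3 t\right)\right) q = \left(-20 - 3 t\right) q = q \left(-20 - 3 t\right)$)
$\sqrt{X{\left(w{\left(3 + 1 \right)},Z \right)} - 105} = \sqrt{\left(-1\right) 0 \left(20 + 3 \left(-10\right)\right) - 105} = \sqrt{\left(-1\right) 0 \left(20 - 30\right) - 105} = \sqrt{\left(-1\right) 0 \left(-10\right) - 105} = \sqrt{0 - 105} = \sqrt{-105} = i \sqrt{105}$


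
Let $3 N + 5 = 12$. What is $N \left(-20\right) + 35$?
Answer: $- \frac{35}{3} \approx -11.667$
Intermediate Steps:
$N = \frac{7}{3}$ ($N = - \frac{5}{3} + \frac{1}{3} \cdot 12 = - \frac{5}{3} + 4 = \frac{7}{3} \approx 2.3333$)
$N \left(-20\right) + 35 = \frac{7}{3} \left(-20\right) + 35 = - \frac{140}{3} + 35 = - \frac{35}{3}$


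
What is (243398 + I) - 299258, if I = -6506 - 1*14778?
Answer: -77144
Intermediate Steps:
I = -21284 (I = -6506 - 14778 = -21284)
(243398 + I) - 299258 = (243398 - 21284) - 299258 = 222114 - 299258 = -77144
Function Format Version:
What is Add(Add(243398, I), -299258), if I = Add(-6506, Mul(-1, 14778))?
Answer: -77144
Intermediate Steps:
I = -21284 (I = Add(-6506, -14778) = -21284)
Add(Add(243398, I), -299258) = Add(Add(243398, -21284), -299258) = Add(222114, -299258) = -77144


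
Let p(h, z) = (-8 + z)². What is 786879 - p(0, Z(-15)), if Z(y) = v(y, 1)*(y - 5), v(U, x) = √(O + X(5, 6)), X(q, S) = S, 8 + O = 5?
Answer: 785615 - 320*√3 ≈ 7.8506e+5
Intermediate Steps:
O = -3 (O = -8 + 5 = -3)
v(U, x) = √3 (v(U, x) = √(-3 + 6) = √3)
Z(y) = √3*(-5 + y) (Z(y) = √3*(y - 5) = √3*(-5 + y))
786879 - p(0, Z(-15)) = 786879 - (-8 + √3*(-5 - 15))² = 786879 - (-8 + √3*(-20))² = 786879 - (-8 - 20*√3)²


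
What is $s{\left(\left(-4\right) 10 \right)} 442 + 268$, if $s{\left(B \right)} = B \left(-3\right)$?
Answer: $53308$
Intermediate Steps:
$s{\left(B \right)} = - 3 B$
$s{\left(\left(-4\right) 10 \right)} 442 + 268 = - 3 \left(\left(-4\right) 10\right) 442 + 268 = \left(-3\right) \left(-40\right) 442 + 268 = 120 \cdot 442 + 268 = 53040 + 268 = 53308$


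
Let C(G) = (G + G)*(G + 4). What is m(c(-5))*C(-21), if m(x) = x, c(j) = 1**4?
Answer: 714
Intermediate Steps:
c(j) = 1
C(G) = 2*G*(4 + G) (C(G) = (2*G)*(4 + G) = 2*G*(4 + G))
m(c(-5))*C(-21) = 1*(2*(-21)*(4 - 21)) = 1*(2*(-21)*(-17)) = 1*714 = 714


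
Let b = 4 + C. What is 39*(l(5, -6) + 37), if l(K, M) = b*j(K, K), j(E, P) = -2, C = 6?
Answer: 663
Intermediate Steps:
b = 10 (b = 4 + 6 = 10)
l(K, M) = -20 (l(K, M) = 10*(-2) = -20)
39*(l(5, -6) + 37) = 39*(-20 + 37) = 39*17 = 663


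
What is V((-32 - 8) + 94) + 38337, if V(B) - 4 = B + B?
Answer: 38449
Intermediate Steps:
V(B) = 4 + 2*B (V(B) = 4 + (B + B) = 4 + 2*B)
V((-32 - 8) + 94) + 38337 = (4 + 2*((-32 - 8) + 94)) + 38337 = (4 + 2*(-40 + 94)) + 38337 = (4 + 2*54) + 38337 = (4 + 108) + 38337 = 112 + 38337 = 38449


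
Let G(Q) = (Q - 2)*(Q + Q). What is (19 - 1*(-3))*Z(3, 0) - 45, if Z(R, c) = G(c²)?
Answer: -45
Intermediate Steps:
G(Q) = 2*Q*(-2 + Q) (G(Q) = (-2 + Q)*(2*Q) = 2*Q*(-2 + Q))
Z(R, c) = 2*c²*(-2 + c²)
(19 - 1*(-3))*Z(3, 0) - 45 = (19 - 1*(-3))*(2*0²*(-2 + 0²)) - 45 = (19 + 3)*(2*0*(-2 + 0)) - 45 = 22*(2*0*(-2)) - 45 = 22*0 - 45 = 0 - 45 = -45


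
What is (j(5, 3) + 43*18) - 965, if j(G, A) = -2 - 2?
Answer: -195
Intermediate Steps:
j(G, A) = -4
(j(5, 3) + 43*18) - 965 = (-4 + 43*18) - 965 = (-4 + 774) - 965 = 770 - 965 = -195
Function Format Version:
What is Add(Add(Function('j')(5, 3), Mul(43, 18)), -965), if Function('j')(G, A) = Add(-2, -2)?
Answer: -195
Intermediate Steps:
Function('j')(G, A) = -4
Add(Add(Function('j')(5, 3), Mul(43, 18)), -965) = Add(Add(-4, Mul(43, 18)), -965) = Add(Add(-4, 774), -965) = Add(770, -965) = -195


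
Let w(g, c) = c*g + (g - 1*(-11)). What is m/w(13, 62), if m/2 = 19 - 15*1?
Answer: 4/415 ≈ 0.0096385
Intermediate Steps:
w(g, c) = 11 + g + c*g (w(g, c) = c*g + (g + 11) = c*g + (11 + g) = 11 + g + c*g)
m = 8 (m = 2*(19 - 15*1) = 2*(19 - 15) = 2*4 = 8)
m/w(13, 62) = 8/(11 + 13 + 62*13) = 8/(11 + 13 + 806) = 8/830 = 8*(1/830) = 4/415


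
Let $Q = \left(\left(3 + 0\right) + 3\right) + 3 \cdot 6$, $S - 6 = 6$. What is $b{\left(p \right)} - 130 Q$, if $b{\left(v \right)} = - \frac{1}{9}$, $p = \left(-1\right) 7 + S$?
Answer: $- \frac{28081}{9} \approx -3120.1$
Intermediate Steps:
$S = 12$ ($S = 6 + 6 = 12$)
$p = 5$ ($p = \left(-1\right) 7 + 12 = -7 + 12 = 5$)
$b{\left(v \right)} = - \frac{1}{9}$ ($b{\left(v \right)} = \left(-1\right) \frac{1}{9} = - \frac{1}{9}$)
$Q = 24$ ($Q = \left(3 + 3\right) + 18 = 6 + 18 = 24$)
$b{\left(p \right)} - 130 Q = - \frac{1}{9} - 3120 = - \frac{28081}{9}$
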